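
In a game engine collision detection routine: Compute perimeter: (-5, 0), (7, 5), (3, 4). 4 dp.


Sides: (-5, 0)->(7, 5): sqrt(169) = 13, (7, 5)->(3, 4): sqrt(17) = 4.123106, (3, 4)->(-5, 0): sqrt(80) = 8.944272
Sum = 26.067378
Perimeter = 26.0674

26.0674


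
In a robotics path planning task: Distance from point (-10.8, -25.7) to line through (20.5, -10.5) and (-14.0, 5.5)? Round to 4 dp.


|cross product| = 1025.2
|line direction| = sqrt(1446.25) = 38.0296
Distance = 1025.2/sqrt(1446.25) = 26.958

26.958


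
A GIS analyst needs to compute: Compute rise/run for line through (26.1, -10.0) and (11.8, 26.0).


slope = (y2-y1)/(x2-x1) = (26-(-10))/(11.8-26.1) = 36/(-14.3) = -2.5175

-2.5175


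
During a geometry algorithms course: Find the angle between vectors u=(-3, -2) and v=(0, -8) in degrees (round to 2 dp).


u.v = 16, |u| = sqrt(13) = 3.6056, |v| = sqrt(64) = 8
cos(theta) = u.v/(|u||v|) = 16/sqrt(832) = 0.5547
theta = acos(0.5547) = 56.31 degrees

56.31 degrees


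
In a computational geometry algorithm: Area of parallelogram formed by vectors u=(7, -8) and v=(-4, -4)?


|u x v| = |7*(-4) - (-8)*(-4)|
= |(-28) - 32| = 60

60


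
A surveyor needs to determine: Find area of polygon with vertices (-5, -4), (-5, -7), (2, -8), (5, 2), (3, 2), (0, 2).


Shoelace sum: ((-5)*(-7) - (-5)*(-4)) + ((-5)*(-8) - 2*(-7)) + (2*2 - 5*(-8)) + (5*2 - 3*2) + (3*2 - 0*2) + (0*(-4) - (-5)*2)
= 133
Area = |133|/2 = 66.5

66.5


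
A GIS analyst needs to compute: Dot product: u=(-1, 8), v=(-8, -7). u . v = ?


u . v = u_x*v_x + u_y*v_y = (-1)*(-8) + 8*(-7)
= 8 + (-56) = -48

-48


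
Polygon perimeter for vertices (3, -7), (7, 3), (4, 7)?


Sides: (3, -7)->(7, 3): sqrt(116) = 10.77033, (7, 3)->(4, 7): sqrt(25) = 5, (4, 7)->(3, -7): sqrt(197) = 14.035669
Sum = 29.805999
Perimeter = 29.806

29.806


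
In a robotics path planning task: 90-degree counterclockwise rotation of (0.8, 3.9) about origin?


90° CCW: (x,y) -> (-y, x)
(0.8,3.9) -> (-3.9, 0.8)

(-3.9, 0.8)


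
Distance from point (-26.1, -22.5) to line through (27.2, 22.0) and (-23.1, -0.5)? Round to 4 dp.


|cross product| = 1039.1
|line direction| = sqrt(3036.34) = 55.103
Distance = 1039.1/sqrt(3036.34) = 18.8574

18.8574


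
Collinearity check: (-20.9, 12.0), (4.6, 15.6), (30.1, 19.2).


Cross product: (4.6-(-20.9))*(19.2-12) - (15.6-12)*(30.1-(-20.9))
= 0

Yes, collinear


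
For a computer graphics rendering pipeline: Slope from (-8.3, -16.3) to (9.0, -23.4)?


slope = (y2-y1)/(x2-x1) = ((-23.4)-(-16.3))/(9-(-8.3)) = (-7.1)/17.3 = -0.4104

-0.4104


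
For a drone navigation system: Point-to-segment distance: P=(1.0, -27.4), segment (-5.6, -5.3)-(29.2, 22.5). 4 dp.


Project P onto AB: t = 0 (clamped to [0,1])
Closest point on segment: (-5.6, -5.3)
Distance: 23.0645

23.0645


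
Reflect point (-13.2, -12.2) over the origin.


Reflection over origin: (x,y) -> (-x,-y)
(-13.2, -12.2) -> (13.2, 12.2)

(13.2, 12.2)


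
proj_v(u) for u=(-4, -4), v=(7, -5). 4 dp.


u.v = -8, |v| = sqrt(74) = 8.6023
Scalar projection = u.v / |v| = -8 / sqrt(74) = -0.93

-0.93


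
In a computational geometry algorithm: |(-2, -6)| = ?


|u| = sqrt((-2)^2 + (-6)^2) = sqrt(40) = 6.3246

6.3246


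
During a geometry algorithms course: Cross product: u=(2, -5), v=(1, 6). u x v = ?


u x v = u_x*v_y - u_y*v_x = 2*6 - (-5)*1
= 12 - (-5) = 17

17


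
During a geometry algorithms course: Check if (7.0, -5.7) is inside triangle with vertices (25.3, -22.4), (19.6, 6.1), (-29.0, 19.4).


Cross products: AB x AP = 426.36, BC x BP = 741.06, CA x CP = 141.87
All same sign? yes

Yes, inside


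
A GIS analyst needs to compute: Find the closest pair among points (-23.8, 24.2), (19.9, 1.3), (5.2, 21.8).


d(P0,P1) = 49.3366, d(P0,P2) = 29.0991, d(P1,P2) = 25.2258
Closest: P1 and P2

Closest pair: (19.9, 1.3) and (5.2, 21.8), distance = 25.2258


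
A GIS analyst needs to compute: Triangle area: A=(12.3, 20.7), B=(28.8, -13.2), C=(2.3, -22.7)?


Area = |x_A(y_B-y_C) + x_B(y_C-y_A) + x_C(y_A-y_B)|/2
= |116.85 + (-1249.92) + 77.97|/2
= 1055.1/2 = 527.55

527.55


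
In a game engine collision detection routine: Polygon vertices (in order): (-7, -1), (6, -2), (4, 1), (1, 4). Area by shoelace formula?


Shoelace sum: ((-7)*(-2) - 6*(-1)) + (6*1 - 4*(-2)) + (4*4 - 1*1) + (1*(-1) - (-7)*4)
= 76
Area = |76|/2 = 38

38


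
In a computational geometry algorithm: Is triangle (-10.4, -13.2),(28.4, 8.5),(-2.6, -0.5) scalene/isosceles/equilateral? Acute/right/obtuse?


Side lengths squared: AB^2=1976.33, BC^2=1042, CA^2=222.13
Sorted: [222.13, 1042, 1976.33]
By sides: Scalene, By angles: Obtuse

Scalene, Obtuse


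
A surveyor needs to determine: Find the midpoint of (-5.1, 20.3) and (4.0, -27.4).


M = (((-5.1)+4)/2, (20.3+(-27.4))/2)
= (-0.55, -3.55)

(-0.55, -3.55)


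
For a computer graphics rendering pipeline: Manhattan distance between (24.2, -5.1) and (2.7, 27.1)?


|24.2-2.7| + |(-5.1)-27.1| = 21.5 + 32.2 = 53.7

53.7


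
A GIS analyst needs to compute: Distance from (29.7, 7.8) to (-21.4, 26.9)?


dx=-51.1, dy=19.1
d^2 = (-51.1)^2 + 19.1^2 = 2976.02
d = sqrt(2976.02) = 54.5529

54.5529


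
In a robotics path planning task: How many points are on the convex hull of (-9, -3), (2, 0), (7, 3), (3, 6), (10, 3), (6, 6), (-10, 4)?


Convex hull vertices (CCW): (-10, 4), (-9, -3), (2, 0), (10, 3), (6, 6), (3, 6)
Count = 6

6


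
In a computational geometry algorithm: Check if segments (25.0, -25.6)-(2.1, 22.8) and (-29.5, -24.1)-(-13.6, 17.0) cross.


Cross products: d1=-2263.8, d2=-553.05, d3=2603.45, d4=892.7
d1*d2 < 0 and d3*d4 < 0? no

No, they don't intersect


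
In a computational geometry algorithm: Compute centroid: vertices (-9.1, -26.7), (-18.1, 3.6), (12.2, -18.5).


Centroid = ((x_A+x_B+x_C)/3, (y_A+y_B+y_C)/3)
= (((-9.1)+(-18.1)+12.2)/3, ((-26.7)+3.6+(-18.5))/3)
= (-5, -13.8667)

(-5, -13.8667)


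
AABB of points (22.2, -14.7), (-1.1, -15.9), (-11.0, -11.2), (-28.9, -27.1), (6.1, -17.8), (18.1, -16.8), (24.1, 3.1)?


x range: [-28.9, 24.1]
y range: [-27.1, 3.1]
Bounding box: (-28.9,-27.1) to (24.1,3.1)

(-28.9,-27.1) to (24.1,3.1)


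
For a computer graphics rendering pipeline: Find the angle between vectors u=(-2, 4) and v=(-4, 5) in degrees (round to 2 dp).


u.v = 28, |u| = sqrt(20) = 4.4721, |v| = sqrt(41) = 6.4031
cos(theta) = u.v/(|u||v|) = 28/sqrt(820) = 0.977802
theta = acos(0.977802) = 12.09 degrees

12.09 degrees


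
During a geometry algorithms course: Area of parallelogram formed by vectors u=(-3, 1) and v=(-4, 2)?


|u x v| = |(-3)*2 - 1*(-4)|
= |(-6) - (-4)| = 2

2


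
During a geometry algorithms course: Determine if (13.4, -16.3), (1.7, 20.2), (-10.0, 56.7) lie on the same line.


Cross product: (1.7-13.4)*(56.7-(-16.3)) - (20.2-(-16.3))*((-10)-13.4)
= 0

Yes, collinear


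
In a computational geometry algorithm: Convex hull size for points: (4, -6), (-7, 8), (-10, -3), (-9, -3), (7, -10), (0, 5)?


Convex hull vertices (CCW): (-10, -3), (7, -10), (0, 5), (-7, 8)
Count = 4

4


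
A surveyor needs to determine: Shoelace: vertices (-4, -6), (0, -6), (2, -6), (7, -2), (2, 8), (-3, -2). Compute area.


Shoelace sum: ((-4)*(-6) - 0*(-6)) + (0*(-6) - 2*(-6)) + (2*(-2) - 7*(-6)) + (7*8 - 2*(-2)) + (2*(-2) - (-3)*8) + ((-3)*(-6) - (-4)*(-2))
= 164
Area = |164|/2 = 82

82


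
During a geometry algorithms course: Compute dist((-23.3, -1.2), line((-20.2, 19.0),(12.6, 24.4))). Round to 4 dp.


|cross product| = 645.82
|line direction| = sqrt(1105) = 33.2415
Distance = 645.82/sqrt(1105) = 19.4281

19.4281


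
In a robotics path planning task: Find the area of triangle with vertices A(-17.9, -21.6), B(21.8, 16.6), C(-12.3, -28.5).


Area = |x_A(y_B-y_C) + x_B(y_C-y_A) + x_C(y_A-y_B)|/2
= |(-807.29) + (-150.42) + 469.86|/2
= 487.85/2 = 243.925

243.925


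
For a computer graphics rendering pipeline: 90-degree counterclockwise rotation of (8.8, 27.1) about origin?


90° CCW: (x,y) -> (-y, x)
(8.8,27.1) -> (-27.1, 8.8)

(-27.1, 8.8)


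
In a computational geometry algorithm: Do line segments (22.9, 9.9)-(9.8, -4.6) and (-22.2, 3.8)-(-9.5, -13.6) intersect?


Cross products: d1=862.21, d2=450.12, d3=-574.04, d4=-161.95
d1*d2 < 0 and d3*d4 < 0? no

No, they don't intersect


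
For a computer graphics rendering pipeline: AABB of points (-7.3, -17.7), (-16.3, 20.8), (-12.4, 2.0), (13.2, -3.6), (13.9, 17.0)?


x range: [-16.3, 13.9]
y range: [-17.7, 20.8]
Bounding box: (-16.3,-17.7) to (13.9,20.8)

(-16.3,-17.7) to (13.9,20.8)


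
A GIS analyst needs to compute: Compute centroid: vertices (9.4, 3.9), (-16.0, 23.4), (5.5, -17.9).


Centroid = ((x_A+x_B+x_C)/3, (y_A+y_B+y_C)/3)
= ((9.4+(-16)+5.5)/3, (3.9+23.4+(-17.9))/3)
= (-0.3667, 3.1333)

(-0.3667, 3.1333)


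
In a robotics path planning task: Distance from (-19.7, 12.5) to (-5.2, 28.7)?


dx=14.5, dy=16.2
d^2 = 14.5^2 + 16.2^2 = 472.69
d = sqrt(472.69) = 21.7414

21.7414


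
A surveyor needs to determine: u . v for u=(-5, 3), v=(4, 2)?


u . v = u_x*v_x + u_y*v_y = (-5)*4 + 3*2
= (-20) + 6 = -14

-14


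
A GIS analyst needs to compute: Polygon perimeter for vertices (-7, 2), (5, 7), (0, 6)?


Sides: (-7, 2)->(5, 7): sqrt(169) = 13, (5, 7)->(0, 6): sqrt(26) = 5.09902, (0, 6)->(-7, 2): sqrt(65) = 8.062258
Sum = 26.161278
Perimeter = 26.1613

26.1613


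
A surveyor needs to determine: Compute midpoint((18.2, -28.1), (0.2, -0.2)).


M = ((18.2+0.2)/2, ((-28.1)+(-0.2))/2)
= (9.2, -14.15)

(9.2, -14.15)


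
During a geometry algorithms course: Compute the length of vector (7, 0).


|u| = sqrt(7^2 + 0^2) = sqrt(49) = 7

7


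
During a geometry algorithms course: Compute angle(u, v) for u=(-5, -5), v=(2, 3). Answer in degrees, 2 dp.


u.v = -25, |u| = sqrt(50) = 7.0711, |v| = sqrt(13) = 3.6056
cos(theta) = u.v/(|u||v|) = -25/sqrt(650) = -0.980581
theta = acos(-0.980581) = 168.69 degrees

168.69 degrees


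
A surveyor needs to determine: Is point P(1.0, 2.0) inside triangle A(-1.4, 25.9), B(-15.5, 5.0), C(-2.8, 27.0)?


Cross products: AB x AP = 387.15, BC x BP = -401.1, CA x CP = -30.82
All same sign? no

No, outside


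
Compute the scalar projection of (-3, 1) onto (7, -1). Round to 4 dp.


u.v = -22, |v| = sqrt(50) = 7.0711
Scalar projection = u.v / |v| = -22 / sqrt(50) = -3.1113

-3.1113


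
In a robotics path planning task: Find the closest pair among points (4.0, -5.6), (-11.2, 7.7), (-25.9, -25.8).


d(P0,P1) = 20.1973, d(P0,P2) = 36.0839, d(P1,P2) = 36.5833
Closest: P0 and P1

Closest pair: (4.0, -5.6) and (-11.2, 7.7), distance = 20.1973


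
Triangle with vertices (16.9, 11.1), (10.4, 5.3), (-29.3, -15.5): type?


Side lengths squared: AB^2=75.89, BC^2=2008.73, CA^2=2842
Sorted: [75.89, 2008.73, 2842]
By sides: Scalene, By angles: Obtuse

Scalene, Obtuse


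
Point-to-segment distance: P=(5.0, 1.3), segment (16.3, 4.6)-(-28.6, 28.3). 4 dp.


Project P onto AB: t = 0.1665 (clamped to [0,1])
Closest point on segment: (8.8246, 8.5458)
Distance: 8.1933

8.1933


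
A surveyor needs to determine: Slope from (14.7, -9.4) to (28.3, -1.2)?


slope = (y2-y1)/(x2-x1) = ((-1.2)-(-9.4))/(28.3-14.7) = 8.2/13.6 = 0.6029

0.6029


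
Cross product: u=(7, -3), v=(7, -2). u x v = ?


u x v = u_x*v_y - u_y*v_x = 7*(-2) - (-3)*7
= (-14) - (-21) = 7

7


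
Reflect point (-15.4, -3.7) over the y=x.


Reflection over y=x: (x,y) -> (y,x)
(-15.4, -3.7) -> (-3.7, -15.4)

(-3.7, -15.4)


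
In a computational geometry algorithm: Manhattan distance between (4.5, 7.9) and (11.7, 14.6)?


|4.5-11.7| + |7.9-14.6| = 7.2 + 6.7 = 13.9

13.9


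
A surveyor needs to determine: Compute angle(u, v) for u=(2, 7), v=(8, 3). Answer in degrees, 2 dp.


u.v = 37, |u| = sqrt(53) = 7.2801, |v| = sqrt(73) = 8.544
cos(theta) = u.v/(|u||v|) = 37/sqrt(3869) = 0.594843
theta = acos(0.594843) = 53.5 degrees

53.5 degrees


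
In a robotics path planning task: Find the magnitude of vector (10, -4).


|u| = sqrt(10^2 + (-4)^2) = sqrt(116) = 10.7703

10.7703


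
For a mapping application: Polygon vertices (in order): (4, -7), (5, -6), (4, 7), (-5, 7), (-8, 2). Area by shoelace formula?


Shoelace sum: (4*(-6) - 5*(-7)) + (5*7 - 4*(-6)) + (4*7 - (-5)*7) + ((-5)*2 - (-8)*7) + ((-8)*(-7) - 4*2)
= 227
Area = |227|/2 = 113.5

113.5


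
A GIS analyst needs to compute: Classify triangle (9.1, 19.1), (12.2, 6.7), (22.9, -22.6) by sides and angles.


Side lengths squared: AB^2=163.37, BC^2=972.98, CA^2=1929.33
Sorted: [163.37, 972.98, 1929.33]
By sides: Scalene, By angles: Obtuse

Scalene, Obtuse


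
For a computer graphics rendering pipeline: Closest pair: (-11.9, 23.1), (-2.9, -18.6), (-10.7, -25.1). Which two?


d(P0,P1) = 42.6602, d(P0,P2) = 48.2149, d(P1,P2) = 10.1533
Closest: P1 and P2

Closest pair: (-2.9, -18.6) and (-10.7, -25.1), distance = 10.1533


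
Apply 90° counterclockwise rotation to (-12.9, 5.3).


90° CCW: (x,y) -> (-y, x)
(-12.9,5.3) -> (-5.3, -12.9)

(-5.3, -12.9)


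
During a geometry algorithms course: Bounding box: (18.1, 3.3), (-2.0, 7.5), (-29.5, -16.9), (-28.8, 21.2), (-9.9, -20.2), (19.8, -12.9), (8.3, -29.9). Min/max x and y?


x range: [-29.5, 19.8]
y range: [-29.9, 21.2]
Bounding box: (-29.5,-29.9) to (19.8,21.2)

(-29.5,-29.9) to (19.8,21.2)


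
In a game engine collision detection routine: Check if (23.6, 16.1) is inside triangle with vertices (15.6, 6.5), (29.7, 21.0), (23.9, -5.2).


Cross products: AB x AP = 19.36, BC x BP = -131.4, CA x CP = -173.28
All same sign? no

No, outside


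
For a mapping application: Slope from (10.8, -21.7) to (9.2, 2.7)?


slope = (y2-y1)/(x2-x1) = (2.7-(-21.7))/(9.2-10.8) = 24.4/(-1.6) = -15.25

-15.25


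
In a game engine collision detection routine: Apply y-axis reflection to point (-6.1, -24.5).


Reflection over y-axis: (x,y) -> (-x,y)
(-6.1, -24.5) -> (6.1, -24.5)

(6.1, -24.5)


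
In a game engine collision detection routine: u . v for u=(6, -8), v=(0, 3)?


u . v = u_x*v_x + u_y*v_y = 6*0 + (-8)*3
= 0 + (-24) = -24

-24


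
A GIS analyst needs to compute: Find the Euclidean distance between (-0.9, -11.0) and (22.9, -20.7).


dx=23.8, dy=-9.7
d^2 = 23.8^2 + (-9.7)^2 = 660.53
d = sqrt(660.53) = 25.7008

25.7008


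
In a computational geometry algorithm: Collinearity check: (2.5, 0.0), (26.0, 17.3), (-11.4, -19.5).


Cross product: (26-2.5)*((-19.5)-0) - (17.3-0)*((-11.4)-2.5)
= -217.78

No, not collinear


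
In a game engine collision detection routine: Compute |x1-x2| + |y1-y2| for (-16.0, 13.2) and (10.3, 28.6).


|(-16)-10.3| + |13.2-28.6| = 26.3 + 15.4 = 41.7

41.7


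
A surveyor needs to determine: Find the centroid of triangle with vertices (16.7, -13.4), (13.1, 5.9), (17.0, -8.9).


Centroid = ((x_A+x_B+x_C)/3, (y_A+y_B+y_C)/3)
= ((16.7+13.1+17)/3, ((-13.4)+5.9+(-8.9))/3)
= (15.6, -5.4667)

(15.6, -5.4667)


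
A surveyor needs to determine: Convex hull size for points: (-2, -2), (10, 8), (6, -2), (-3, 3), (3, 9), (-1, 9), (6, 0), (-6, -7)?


Convex hull vertices (CCW): (-6, -7), (6, -2), (10, 8), (3, 9), (-1, 9), (-3, 3)
Count = 6

6


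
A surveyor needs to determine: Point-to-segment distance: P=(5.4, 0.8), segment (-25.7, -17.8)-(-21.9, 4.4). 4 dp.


Project P onto AB: t = 1 (clamped to [0,1])
Closest point on segment: (-21.9, 4.4)
Distance: 27.5363

27.5363


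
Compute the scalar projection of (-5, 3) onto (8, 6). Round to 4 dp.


u.v = -22, |v| = sqrt(100) = 10
Scalar projection = u.v / |v| = -22 / sqrt(100) = -2.2

-2.2


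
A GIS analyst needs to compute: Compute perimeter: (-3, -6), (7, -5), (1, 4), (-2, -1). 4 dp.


Sides: (-3, -6)->(7, -5): sqrt(101) = 10.049876, (7, -5)->(1, 4): sqrt(117) = 10.816654, (1, 4)->(-2, -1): sqrt(34) = 5.830952, (-2, -1)->(-3, -6): sqrt(26) = 5.09902
Sum = 31.796502
Perimeter = 31.7965

31.7965


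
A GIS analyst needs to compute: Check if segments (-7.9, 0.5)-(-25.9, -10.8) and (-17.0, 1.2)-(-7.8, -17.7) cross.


Cross products: d1=165.55, d2=-278.61, d3=-115.43, d4=328.73
d1*d2 < 0 and d3*d4 < 0? yes

Yes, they intersect


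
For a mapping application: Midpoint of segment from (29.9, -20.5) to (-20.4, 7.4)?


M = ((29.9+(-20.4))/2, ((-20.5)+7.4)/2)
= (4.75, -6.55)

(4.75, -6.55)


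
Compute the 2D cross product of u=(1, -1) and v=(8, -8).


u x v = u_x*v_y - u_y*v_x = 1*(-8) - (-1)*8
= (-8) - (-8) = 0

0


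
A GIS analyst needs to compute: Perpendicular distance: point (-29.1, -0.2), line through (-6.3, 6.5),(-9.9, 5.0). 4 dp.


|cross product| = 10.08
|line direction| = sqrt(15.21) = 3.9
Distance = 10.08/sqrt(15.21) = 2.5846

2.5846


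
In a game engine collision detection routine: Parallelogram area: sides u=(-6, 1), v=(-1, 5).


|u x v| = |(-6)*5 - 1*(-1)|
= |(-30) - (-1)| = 29

29


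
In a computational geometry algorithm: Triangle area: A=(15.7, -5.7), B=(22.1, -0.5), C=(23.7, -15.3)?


Area = |x_A(y_B-y_C) + x_B(y_C-y_A) + x_C(y_A-y_B)|/2
= |232.36 + (-212.16) + (-123.24)|/2
= 103.04/2 = 51.52

51.52


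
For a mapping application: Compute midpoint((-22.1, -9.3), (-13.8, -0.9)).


M = (((-22.1)+(-13.8))/2, ((-9.3)+(-0.9))/2)
= (-17.95, -5.1)

(-17.95, -5.1)


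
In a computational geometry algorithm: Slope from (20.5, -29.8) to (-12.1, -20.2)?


slope = (y2-y1)/(x2-x1) = ((-20.2)-(-29.8))/((-12.1)-20.5) = 9.6/(-32.6) = -0.2945

-0.2945


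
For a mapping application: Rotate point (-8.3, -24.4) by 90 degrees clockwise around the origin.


90° CW: (x,y) -> (y, -x)
(-8.3,-24.4) -> (-24.4, 8.3)

(-24.4, 8.3)


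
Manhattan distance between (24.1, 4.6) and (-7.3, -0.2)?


|24.1-(-7.3)| + |4.6-(-0.2)| = 31.4 + 4.8 = 36.2

36.2


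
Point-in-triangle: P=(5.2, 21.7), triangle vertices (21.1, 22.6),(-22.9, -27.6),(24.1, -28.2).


Cross products: AB x AP = -758.58, BC x BP = 2333.96, CA x CP = 810.42
All same sign? no

No, outside


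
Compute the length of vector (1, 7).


|u| = sqrt(1^2 + 7^2) = sqrt(50) = 7.0711

7.0711


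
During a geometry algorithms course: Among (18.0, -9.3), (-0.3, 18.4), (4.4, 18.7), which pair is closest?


d(P0,P1) = 33.1991, d(P0,P2) = 31.1281, d(P1,P2) = 4.7096
Closest: P1 and P2

Closest pair: (-0.3, 18.4) and (4.4, 18.7), distance = 4.7096


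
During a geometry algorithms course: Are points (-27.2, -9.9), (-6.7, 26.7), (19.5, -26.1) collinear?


Cross product: ((-6.7)-(-27.2))*((-26.1)-(-9.9)) - (26.7-(-9.9))*(19.5-(-27.2))
= -2041.32

No, not collinear


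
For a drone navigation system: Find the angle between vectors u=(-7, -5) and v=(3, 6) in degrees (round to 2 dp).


u.v = -51, |u| = sqrt(74) = 8.6023, |v| = sqrt(45) = 6.7082
cos(theta) = u.v/(|u||v|) = -51/sqrt(3330) = -0.883788
theta = acos(-0.883788) = 152.1 degrees

152.1 degrees


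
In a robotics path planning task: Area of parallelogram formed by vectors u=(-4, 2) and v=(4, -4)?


|u x v| = |(-4)*(-4) - 2*4|
= |16 - 8| = 8

8


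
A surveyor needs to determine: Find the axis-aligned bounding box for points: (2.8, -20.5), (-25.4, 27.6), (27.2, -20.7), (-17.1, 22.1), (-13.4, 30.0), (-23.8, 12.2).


x range: [-25.4, 27.2]
y range: [-20.7, 30]
Bounding box: (-25.4,-20.7) to (27.2,30)

(-25.4,-20.7) to (27.2,30)


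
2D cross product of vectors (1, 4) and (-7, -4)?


u x v = u_x*v_y - u_y*v_x = 1*(-4) - 4*(-7)
= (-4) - (-28) = 24

24


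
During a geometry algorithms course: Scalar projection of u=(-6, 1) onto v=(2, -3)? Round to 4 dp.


u.v = -15, |v| = sqrt(13) = 3.6056
Scalar projection = u.v / |v| = -15 / sqrt(13) = -4.1603

-4.1603


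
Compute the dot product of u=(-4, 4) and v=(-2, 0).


u . v = u_x*v_x + u_y*v_y = (-4)*(-2) + 4*0
= 8 + 0 = 8

8


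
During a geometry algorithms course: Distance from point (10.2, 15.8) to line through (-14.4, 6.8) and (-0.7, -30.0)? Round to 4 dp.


|cross product| = 1028.58
|line direction| = sqrt(1541.93) = 39.2674
Distance = 1028.58/sqrt(1541.93) = 26.1942

26.1942


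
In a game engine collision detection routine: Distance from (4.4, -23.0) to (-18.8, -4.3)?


dx=-23.2, dy=18.7
d^2 = (-23.2)^2 + 18.7^2 = 887.93
d = sqrt(887.93) = 29.7982

29.7982


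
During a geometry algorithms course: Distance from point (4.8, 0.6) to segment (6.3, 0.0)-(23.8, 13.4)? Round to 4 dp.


Project P onto AB: t = 0 (clamped to [0,1])
Closest point on segment: (6.3, 0)
Distance: 1.6155

1.6155


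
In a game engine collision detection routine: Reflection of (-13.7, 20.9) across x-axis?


Reflection over x-axis: (x,y) -> (x,-y)
(-13.7, 20.9) -> (-13.7, -20.9)

(-13.7, -20.9)


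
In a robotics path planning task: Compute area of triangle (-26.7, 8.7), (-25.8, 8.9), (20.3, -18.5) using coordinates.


Area = |x_A(y_B-y_C) + x_B(y_C-y_A) + x_C(y_A-y_B)|/2
= |(-731.58) + 701.76 + (-4.06)|/2
= 33.88/2 = 16.94

16.94


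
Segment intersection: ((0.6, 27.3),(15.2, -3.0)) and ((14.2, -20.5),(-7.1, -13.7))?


Cross products: d1=-925.66, d2=-379.55, d3=-285.8, d4=-831.91
d1*d2 < 0 and d3*d4 < 0? no

No, they don't intersect


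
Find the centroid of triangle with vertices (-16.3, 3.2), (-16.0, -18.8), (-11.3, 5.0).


Centroid = ((x_A+x_B+x_C)/3, (y_A+y_B+y_C)/3)
= (((-16.3)+(-16)+(-11.3))/3, (3.2+(-18.8)+5)/3)
= (-14.5333, -3.5333)

(-14.5333, -3.5333)


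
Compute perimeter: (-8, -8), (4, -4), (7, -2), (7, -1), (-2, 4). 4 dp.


Sides: (-8, -8)->(4, -4): sqrt(160) = 12.649111, (4, -4)->(7, -2): sqrt(13) = 3.605551, (7, -2)->(7, -1): sqrt(1) = 1, (7, -1)->(-2, 4): sqrt(106) = 10.29563, (-2, 4)->(-8, -8): sqrt(180) = 13.416408
Sum = 40.9667
Perimeter = 40.9667

40.9667


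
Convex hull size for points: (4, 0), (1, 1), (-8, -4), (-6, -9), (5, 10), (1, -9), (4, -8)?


Convex hull vertices (CCW): (-8, -4), (-6, -9), (1, -9), (4, -8), (5, 10)
Count = 5

5


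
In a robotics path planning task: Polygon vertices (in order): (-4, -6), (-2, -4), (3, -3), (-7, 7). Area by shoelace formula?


Shoelace sum: ((-4)*(-4) - (-2)*(-6)) + ((-2)*(-3) - 3*(-4)) + (3*7 - (-7)*(-3)) + ((-7)*(-6) - (-4)*7)
= 92
Area = |92|/2 = 46

46


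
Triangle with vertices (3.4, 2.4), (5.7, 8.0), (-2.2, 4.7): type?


Side lengths squared: AB^2=36.65, BC^2=73.3, CA^2=36.65
Sorted: [36.65, 36.65, 73.3]
By sides: Isosceles, By angles: Right

Isosceles, Right


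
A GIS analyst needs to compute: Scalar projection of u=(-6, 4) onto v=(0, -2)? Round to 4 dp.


u.v = -8, |v| = sqrt(4) = 2
Scalar projection = u.v / |v| = -8 / sqrt(4) = -4

-4


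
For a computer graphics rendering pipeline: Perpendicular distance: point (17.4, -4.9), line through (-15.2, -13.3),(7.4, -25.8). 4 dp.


|cross product| = 597.34
|line direction| = sqrt(667.01) = 25.8265
Distance = 597.34/sqrt(667.01) = 23.1289

23.1289


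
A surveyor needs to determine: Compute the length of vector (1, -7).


|u| = sqrt(1^2 + (-7)^2) = sqrt(50) = 7.0711

7.0711


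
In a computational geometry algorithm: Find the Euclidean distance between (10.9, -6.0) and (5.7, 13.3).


dx=-5.2, dy=19.3
d^2 = (-5.2)^2 + 19.3^2 = 399.53
d = sqrt(399.53) = 19.9882

19.9882


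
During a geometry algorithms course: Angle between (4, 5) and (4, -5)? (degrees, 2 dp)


u.v = -9, |u| = sqrt(41) = 6.4031, |v| = sqrt(41) = 6.4031
cos(theta) = u.v/(|u||v|) = -9/sqrt(1681) = -0.219512
theta = acos(-0.219512) = 102.68 degrees

102.68 degrees


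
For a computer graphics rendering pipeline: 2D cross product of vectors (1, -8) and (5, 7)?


u x v = u_x*v_y - u_y*v_x = 1*7 - (-8)*5
= 7 - (-40) = 47

47


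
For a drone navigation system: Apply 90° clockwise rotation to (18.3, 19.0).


90° CW: (x,y) -> (y, -x)
(18.3,19) -> (19, -18.3)

(19, -18.3)


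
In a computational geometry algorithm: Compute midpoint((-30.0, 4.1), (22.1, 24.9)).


M = (((-30)+22.1)/2, (4.1+24.9)/2)
= (-3.95, 14.5)

(-3.95, 14.5)


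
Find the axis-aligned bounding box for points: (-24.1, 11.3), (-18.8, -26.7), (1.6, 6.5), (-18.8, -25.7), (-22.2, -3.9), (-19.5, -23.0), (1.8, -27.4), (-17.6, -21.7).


x range: [-24.1, 1.8]
y range: [-27.4, 11.3]
Bounding box: (-24.1,-27.4) to (1.8,11.3)

(-24.1,-27.4) to (1.8,11.3)


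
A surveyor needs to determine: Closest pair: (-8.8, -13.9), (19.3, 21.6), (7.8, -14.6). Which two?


d(P0,P1) = 45.2754, d(P0,P2) = 16.6148, d(P1,P2) = 37.9828
Closest: P0 and P2

Closest pair: (-8.8, -13.9) and (7.8, -14.6), distance = 16.6148


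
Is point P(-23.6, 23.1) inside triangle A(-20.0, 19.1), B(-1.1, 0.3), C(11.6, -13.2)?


Cross products: AB x AP = 7.92, BC x BP = -14.19, CA x CP = -10.12
All same sign? no

No, outside


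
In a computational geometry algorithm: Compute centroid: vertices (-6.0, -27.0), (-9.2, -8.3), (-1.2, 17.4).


Centroid = ((x_A+x_B+x_C)/3, (y_A+y_B+y_C)/3)
= (((-6)+(-9.2)+(-1.2))/3, ((-27)+(-8.3)+17.4)/3)
= (-5.4667, -5.9667)

(-5.4667, -5.9667)


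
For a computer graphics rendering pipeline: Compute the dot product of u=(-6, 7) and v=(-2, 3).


u . v = u_x*v_x + u_y*v_y = (-6)*(-2) + 7*3
= 12 + 21 = 33

33


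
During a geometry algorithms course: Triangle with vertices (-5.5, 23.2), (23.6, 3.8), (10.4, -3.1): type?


Side lengths squared: AB^2=1223.17, BC^2=221.85, CA^2=944.5
Sorted: [221.85, 944.5, 1223.17]
By sides: Scalene, By angles: Obtuse

Scalene, Obtuse


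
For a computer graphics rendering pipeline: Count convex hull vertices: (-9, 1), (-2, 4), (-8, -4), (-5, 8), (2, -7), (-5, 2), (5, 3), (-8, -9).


Convex hull vertices (CCW): (-9, 1), (-8, -9), (2, -7), (5, 3), (-5, 8)
Count = 5

5


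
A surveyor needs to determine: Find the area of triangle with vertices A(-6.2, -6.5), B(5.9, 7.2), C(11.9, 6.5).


Area = |x_A(y_B-y_C) + x_B(y_C-y_A) + x_C(y_A-y_B)|/2
= |(-4.34) + 76.7 + (-163.03)|/2
= 90.67/2 = 45.335

45.335


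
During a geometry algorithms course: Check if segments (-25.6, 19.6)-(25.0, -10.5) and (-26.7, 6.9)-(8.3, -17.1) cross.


Cross products: d1=470.9, d2=631.8, d3=-675.73, d4=-836.63
d1*d2 < 0 and d3*d4 < 0? no

No, they don't intersect


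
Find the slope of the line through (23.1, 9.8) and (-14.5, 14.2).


slope = (y2-y1)/(x2-x1) = (14.2-9.8)/((-14.5)-23.1) = 4.4/(-37.6) = -0.117

-0.117


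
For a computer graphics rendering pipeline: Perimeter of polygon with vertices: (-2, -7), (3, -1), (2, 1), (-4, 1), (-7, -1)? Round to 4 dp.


Sides: (-2, -7)->(3, -1): sqrt(61) = 7.81025, (3, -1)->(2, 1): sqrt(5) = 2.236068, (2, 1)->(-4, 1): sqrt(36) = 6, (-4, 1)->(-7, -1): sqrt(13) = 3.605551, (-7, -1)->(-2, -7): sqrt(61) = 7.81025
Sum = 27.462119
Perimeter = 27.4621

27.4621


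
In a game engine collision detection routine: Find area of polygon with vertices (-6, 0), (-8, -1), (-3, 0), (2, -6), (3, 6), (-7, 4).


Shoelace sum: ((-6)*(-1) - (-8)*0) + ((-8)*0 - (-3)*(-1)) + ((-3)*(-6) - 2*0) + (2*6 - 3*(-6)) + (3*4 - (-7)*6) + ((-7)*0 - (-6)*4)
= 129
Area = |129|/2 = 64.5

64.5


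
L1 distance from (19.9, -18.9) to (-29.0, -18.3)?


|19.9-(-29)| + |(-18.9)-(-18.3)| = 48.9 + 0.6 = 49.5

49.5


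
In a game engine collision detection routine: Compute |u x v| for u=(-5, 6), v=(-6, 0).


|u x v| = |(-5)*0 - 6*(-6)|
= |0 - (-36)| = 36

36


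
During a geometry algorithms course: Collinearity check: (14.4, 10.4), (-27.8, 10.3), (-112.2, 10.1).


Cross product: ((-27.8)-14.4)*(10.1-10.4) - (10.3-10.4)*((-112.2)-14.4)
= 0

Yes, collinear


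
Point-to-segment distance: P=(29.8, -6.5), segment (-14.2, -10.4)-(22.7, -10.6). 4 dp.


Project P onto AB: t = 1 (clamped to [0,1])
Closest point on segment: (22.7, -10.6)
Distance: 8.1988

8.1988


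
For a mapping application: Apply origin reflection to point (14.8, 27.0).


Reflection over origin: (x,y) -> (-x,-y)
(14.8, 27) -> (-14.8, -27)

(-14.8, -27)


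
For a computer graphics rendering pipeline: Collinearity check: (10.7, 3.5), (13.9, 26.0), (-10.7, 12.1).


Cross product: (13.9-10.7)*(12.1-3.5) - (26-3.5)*((-10.7)-10.7)
= 509.02

No, not collinear


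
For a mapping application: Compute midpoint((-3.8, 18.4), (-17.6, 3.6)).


M = (((-3.8)+(-17.6))/2, (18.4+3.6)/2)
= (-10.7, 11)

(-10.7, 11)


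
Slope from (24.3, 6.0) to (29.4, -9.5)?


slope = (y2-y1)/(x2-x1) = ((-9.5)-6)/(29.4-24.3) = (-15.5)/5.1 = -3.0392

-3.0392


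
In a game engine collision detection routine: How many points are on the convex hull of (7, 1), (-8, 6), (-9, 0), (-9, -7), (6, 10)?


Convex hull vertices (CCW): (-9, -7), (7, 1), (6, 10), (-8, 6), (-9, 0)
Count = 5

5


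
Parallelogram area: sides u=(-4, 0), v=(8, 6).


|u x v| = |(-4)*6 - 0*8|
= |(-24) - 0| = 24

24


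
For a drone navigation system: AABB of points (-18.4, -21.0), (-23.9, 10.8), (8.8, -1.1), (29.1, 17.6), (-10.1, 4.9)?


x range: [-23.9, 29.1]
y range: [-21, 17.6]
Bounding box: (-23.9,-21) to (29.1,17.6)

(-23.9,-21) to (29.1,17.6)


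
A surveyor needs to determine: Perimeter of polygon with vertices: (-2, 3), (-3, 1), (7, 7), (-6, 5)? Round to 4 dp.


Sides: (-2, 3)->(-3, 1): sqrt(5) = 2.236068, (-3, 1)->(7, 7): sqrt(136) = 11.661904, (7, 7)->(-6, 5): sqrt(173) = 13.152946, (-6, 5)->(-2, 3): sqrt(20) = 4.472136
Sum = 31.523054
Perimeter = 31.5231

31.5231


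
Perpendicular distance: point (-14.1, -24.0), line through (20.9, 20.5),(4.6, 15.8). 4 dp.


|cross product| = 560.85
|line direction| = sqrt(287.78) = 16.9641
Distance = 560.85/sqrt(287.78) = 33.061

33.061


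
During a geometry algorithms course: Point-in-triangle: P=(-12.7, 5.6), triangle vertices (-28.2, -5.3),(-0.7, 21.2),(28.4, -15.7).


Cross products: AB x AP = -111, BC x BP = -896.76, CA x CP = -778.14
All same sign? yes

Yes, inside


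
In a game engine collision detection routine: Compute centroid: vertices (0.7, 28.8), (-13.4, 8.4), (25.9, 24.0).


Centroid = ((x_A+x_B+x_C)/3, (y_A+y_B+y_C)/3)
= ((0.7+(-13.4)+25.9)/3, (28.8+8.4+24)/3)
= (4.4, 20.4)

(4.4, 20.4)


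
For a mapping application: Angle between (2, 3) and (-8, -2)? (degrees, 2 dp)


u.v = -22, |u| = sqrt(13) = 3.6056, |v| = sqrt(68) = 8.2462
cos(theta) = u.v/(|u||v|) = -22/sqrt(884) = -0.73994
theta = acos(-0.73994) = 137.73 degrees

137.73 degrees


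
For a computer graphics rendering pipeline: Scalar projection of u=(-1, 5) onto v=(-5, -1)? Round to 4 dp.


u.v = 0, |v| = sqrt(26) = 5.099
Scalar projection = u.v / |v| = 0 / sqrt(26) = 0

0


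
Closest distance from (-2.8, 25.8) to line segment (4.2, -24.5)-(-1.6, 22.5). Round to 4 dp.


Project P onto AB: t = 1 (clamped to [0,1])
Closest point on segment: (-1.6, 22.5)
Distance: 3.5114

3.5114


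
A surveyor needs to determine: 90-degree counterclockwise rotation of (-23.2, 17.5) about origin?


90° CCW: (x,y) -> (-y, x)
(-23.2,17.5) -> (-17.5, -23.2)

(-17.5, -23.2)


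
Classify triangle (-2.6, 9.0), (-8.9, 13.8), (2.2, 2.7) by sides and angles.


Side lengths squared: AB^2=62.73, BC^2=246.42, CA^2=62.73
Sorted: [62.73, 62.73, 246.42]
By sides: Isosceles, By angles: Obtuse

Isosceles, Obtuse


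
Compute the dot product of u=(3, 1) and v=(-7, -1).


u . v = u_x*v_x + u_y*v_y = 3*(-7) + 1*(-1)
= (-21) + (-1) = -22

-22


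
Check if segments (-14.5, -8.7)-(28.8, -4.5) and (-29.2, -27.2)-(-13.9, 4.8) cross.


Cross products: d1=-187.35, d2=-1508.69, d3=-739.31, d4=582.03
d1*d2 < 0 and d3*d4 < 0? no

No, they don't intersect


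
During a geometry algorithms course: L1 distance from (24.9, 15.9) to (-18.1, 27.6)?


|24.9-(-18.1)| + |15.9-27.6| = 43 + 11.7 = 54.7

54.7


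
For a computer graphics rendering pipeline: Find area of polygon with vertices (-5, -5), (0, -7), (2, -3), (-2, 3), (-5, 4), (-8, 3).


Shoelace sum: ((-5)*(-7) - 0*(-5)) + (0*(-3) - 2*(-7)) + (2*3 - (-2)*(-3)) + ((-2)*4 - (-5)*3) + ((-5)*3 - (-8)*4) + ((-8)*(-5) - (-5)*3)
= 128
Area = |128|/2 = 64

64


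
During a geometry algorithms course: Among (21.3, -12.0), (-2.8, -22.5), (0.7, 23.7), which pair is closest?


d(P0,P1) = 26.288, d(P0,P2) = 41.2171, d(P1,P2) = 46.3324
Closest: P0 and P1

Closest pair: (21.3, -12.0) and (-2.8, -22.5), distance = 26.288


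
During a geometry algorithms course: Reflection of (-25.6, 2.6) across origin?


Reflection over origin: (x,y) -> (-x,-y)
(-25.6, 2.6) -> (25.6, -2.6)

(25.6, -2.6)


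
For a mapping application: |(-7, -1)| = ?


|u| = sqrt((-7)^2 + (-1)^2) = sqrt(50) = 7.0711

7.0711


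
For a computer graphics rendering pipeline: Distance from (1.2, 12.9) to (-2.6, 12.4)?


dx=-3.8, dy=-0.5
d^2 = (-3.8)^2 + (-0.5)^2 = 14.69
d = sqrt(14.69) = 3.8328

3.8328


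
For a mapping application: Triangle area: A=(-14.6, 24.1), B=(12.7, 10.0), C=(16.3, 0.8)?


Area = |x_A(y_B-y_C) + x_B(y_C-y_A) + x_C(y_A-y_B)|/2
= |(-134.32) + (-295.91) + 229.83|/2
= 200.4/2 = 100.2

100.2


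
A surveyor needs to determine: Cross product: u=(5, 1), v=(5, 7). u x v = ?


u x v = u_x*v_y - u_y*v_x = 5*7 - 1*5
= 35 - 5 = 30

30


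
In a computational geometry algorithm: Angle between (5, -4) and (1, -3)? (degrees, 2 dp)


u.v = 17, |u| = sqrt(41) = 6.4031, |v| = sqrt(10) = 3.1623
cos(theta) = u.v/(|u||v|) = 17/sqrt(410) = 0.83957
theta = acos(0.83957) = 32.91 degrees

32.91 degrees


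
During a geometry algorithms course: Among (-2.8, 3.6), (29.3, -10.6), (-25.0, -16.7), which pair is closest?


d(P0,P1) = 35.1006, d(P0,P2) = 30.0821, d(P1,P2) = 54.6416
Closest: P0 and P2

Closest pair: (-2.8, 3.6) and (-25.0, -16.7), distance = 30.0821


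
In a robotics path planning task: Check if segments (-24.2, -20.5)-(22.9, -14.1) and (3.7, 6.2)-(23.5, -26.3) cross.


Cross products: d1=-1435.41, d2=222.06, d3=1079.01, d4=-578.46
d1*d2 < 0 and d3*d4 < 0? yes

Yes, they intersect


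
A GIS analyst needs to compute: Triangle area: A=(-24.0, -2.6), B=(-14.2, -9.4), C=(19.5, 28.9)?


Area = |x_A(y_B-y_C) + x_B(y_C-y_A) + x_C(y_A-y_B)|/2
= |919.2 + (-447.3) + 132.6|/2
= 604.5/2 = 302.25

302.25


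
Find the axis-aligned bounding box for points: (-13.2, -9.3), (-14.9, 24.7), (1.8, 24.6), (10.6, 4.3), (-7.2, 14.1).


x range: [-14.9, 10.6]
y range: [-9.3, 24.7]
Bounding box: (-14.9,-9.3) to (10.6,24.7)

(-14.9,-9.3) to (10.6,24.7)


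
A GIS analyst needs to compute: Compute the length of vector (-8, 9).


|u| = sqrt((-8)^2 + 9^2) = sqrt(145) = 12.0416

12.0416


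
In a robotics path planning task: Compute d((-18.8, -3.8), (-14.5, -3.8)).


dx=4.3, dy=0
d^2 = 4.3^2 + 0^2 = 18.49
d = sqrt(18.49) = 4.3

4.3


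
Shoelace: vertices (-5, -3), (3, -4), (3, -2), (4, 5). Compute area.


Shoelace sum: ((-5)*(-4) - 3*(-3)) + (3*(-2) - 3*(-4)) + (3*5 - 4*(-2)) + (4*(-3) - (-5)*5)
= 71
Area = |71|/2 = 35.5

35.5


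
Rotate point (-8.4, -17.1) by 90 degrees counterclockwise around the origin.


90° CCW: (x,y) -> (-y, x)
(-8.4,-17.1) -> (17.1, -8.4)

(17.1, -8.4)


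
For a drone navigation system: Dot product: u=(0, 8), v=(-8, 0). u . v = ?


u . v = u_x*v_x + u_y*v_y = 0*(-8) + 8*0
= 0 + 0 = 0

0


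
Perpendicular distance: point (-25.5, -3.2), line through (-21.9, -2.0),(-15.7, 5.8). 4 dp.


|cross product| = 20.64
|line direction| = sqrt(99.28) = 9.9639
Distance = 20.64/sqrt(99.28) = 2.0715

2.0715


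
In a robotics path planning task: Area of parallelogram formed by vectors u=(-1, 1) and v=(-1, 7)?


|u x v| = |(-1)*7 - 1*(-1)|
= |(-7) - (-1)| = 6

6


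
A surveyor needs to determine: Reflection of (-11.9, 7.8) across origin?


Reflection over origin: (x,y) -> (-x,-y)
(-11.9, 7.8) -> (11.9, -7.8)

(11.9, -7.8)


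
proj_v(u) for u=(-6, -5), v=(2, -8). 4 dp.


u.v = 28, |v| = sqrt(68) = 8.2462
Scalar projection = u.v / |v| = 28 / sqrt(68) = 3.3955

3.3955


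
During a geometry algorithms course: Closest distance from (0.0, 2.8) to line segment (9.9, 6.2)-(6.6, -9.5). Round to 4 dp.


Project P onto AB: t = 0.3343 (clamped to [0,1])
Closest point on segment: (8.7967, 0.951)
Distance: 8.9889

8.9889


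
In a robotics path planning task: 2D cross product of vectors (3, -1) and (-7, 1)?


u x v = u_x*v_y - u_y*v_x = 3*1 - (-1)*(-7)
= 3 - 7 = -4

-4


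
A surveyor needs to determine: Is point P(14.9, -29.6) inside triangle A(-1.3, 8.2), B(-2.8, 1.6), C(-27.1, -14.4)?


Cross products: AB x AP = 163.62, BC x BP = 1041.36, CA x CP = -1341.36
All same sign? no

No, outside


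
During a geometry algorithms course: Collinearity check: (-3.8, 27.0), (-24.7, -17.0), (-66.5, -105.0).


Cross product: ((-24.7)-(-3.8))*((-105)-27) - ((-17)-27)*((-66.5)-(-3.8))
= 0

Yes, collinear


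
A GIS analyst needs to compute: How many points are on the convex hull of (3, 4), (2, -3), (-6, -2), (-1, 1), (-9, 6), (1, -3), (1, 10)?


Convex hull vertices (CCW): (-9, 6), (-6, -2), (1, -3), (2, -3), (3, 4), (1, 10)
Count = 6

6


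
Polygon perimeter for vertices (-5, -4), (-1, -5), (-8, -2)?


Sides: (-5, -4)->(-1, -5): sqrt(17) = 4.123106, (-1, -5)->(-8, -2): sqrt(58) = 7.615773, (-8, -2)->(-5, -4): sqrt(13) = 3.605551
Sum = 15.34443
Perimeter = 15.3444

15.3444


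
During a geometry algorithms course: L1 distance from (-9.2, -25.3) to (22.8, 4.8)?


|(-9.2)-22.8| + |(-25.3)-4.8| = 32 + 30.1 = 62.1

62.1


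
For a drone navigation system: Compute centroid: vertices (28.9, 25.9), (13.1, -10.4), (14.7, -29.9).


Centroid = ((x_A+x_B+x_C)/3, (y_A+y_B+y_C)/3)
= ((28.9+13.1+14.7)/3, (25.9+(-10.4)+(-29.9))/3)
= (18.9, -4.8)

(18.9, -4.8)


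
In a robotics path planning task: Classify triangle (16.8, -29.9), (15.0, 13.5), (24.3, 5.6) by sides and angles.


Side lengths squared: AB^2=1886.8, BC^2=148.9, CA^2=1316.5
Sorted: [148.9, 1316.5, 1886.8]
By sides: Scalene, By angles: Obtuse

Scalene, Obtuse


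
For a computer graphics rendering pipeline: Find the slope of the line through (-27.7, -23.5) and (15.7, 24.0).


slope = (y2-y1)/(x2-x1) = (24-(-23.5))/(15.7-(-27.7)) = 47.5/43.4 = 1.0945

1.0945


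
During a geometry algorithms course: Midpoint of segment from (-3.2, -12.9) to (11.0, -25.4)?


M = (((-3.2)+11)/2, ((-12.9)+(-25.4))/2)
= (3.9, -19.15)

(3.9, -19.15)


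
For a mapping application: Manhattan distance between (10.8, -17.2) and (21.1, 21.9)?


|10.8-21.1| + |(-17.2)-21.9| = 10.3 + 39.1 = 49.4

49.4


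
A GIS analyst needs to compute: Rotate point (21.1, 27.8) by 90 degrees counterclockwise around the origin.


90° CCW: (x,y) -> (-y, x)
(21.1,27.8) -> (-27.8, 21.1)

(-27.8, 21.1)


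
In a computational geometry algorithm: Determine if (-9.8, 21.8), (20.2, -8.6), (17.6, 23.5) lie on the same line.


Cross product: (20.2-(-9.8))*(23.5-21.8) - ((-8.6)-21.8)*(17.6-(-9.8))
= 883.96

No, not collinear


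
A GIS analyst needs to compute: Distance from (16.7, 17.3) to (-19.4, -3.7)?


dx=-36.1, dy=-21
d^2 = (-36.1)^2 + (-21)^2 = 1744.21
d = sqrt(1744.21) = 41.7637

41.7637


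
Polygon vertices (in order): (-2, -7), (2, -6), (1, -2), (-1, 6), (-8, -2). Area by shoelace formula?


Shoelace sum: ((-2)*(-6) - 2*(-7)) + (2*(-2) - 1*(-6)) + (1*6 - (-1)*(-2)) + ((-1)*(-2) - (-8)*6) + ((-8)*(-7) - (-2)*(-2))
= 134
Area = |134|/2 = 67

67


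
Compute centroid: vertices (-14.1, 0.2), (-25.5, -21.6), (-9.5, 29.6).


Centroid = ((x_A+x_B+x_C)/3, (y_A+y_B+y_C)/3)
= (((-14.1)+(-25.5)+(-9.5))/3, (0.2+(-21.6)+29.6)/3)
= (-16.3667, 2.7333)

(-16.3667, 2.7333)


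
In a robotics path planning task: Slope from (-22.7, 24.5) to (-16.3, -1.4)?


slope = (y2-y1)/(x2-x1) = ((-1.4)-24.5)/((-16.3)-(-22.7)) = (-25.9)/6.4 = -4.0469

-4.0469


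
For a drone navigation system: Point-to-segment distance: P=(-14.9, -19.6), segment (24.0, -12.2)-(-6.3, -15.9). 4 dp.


Project P onto AB: t = 1 (clamped to [0,1])
Closest point on segment: (-6.3, -15.9)
Distance: 9.3622

9.3622
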